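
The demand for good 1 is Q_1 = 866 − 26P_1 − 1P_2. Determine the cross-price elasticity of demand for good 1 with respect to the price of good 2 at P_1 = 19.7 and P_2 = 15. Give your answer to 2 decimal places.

At P_1 = 19.7 and P_2 = 15: Q_1 = 338.8.
∂Q_1/∂P_2 = -1.
ε = (∂Q_1/∂P_2)(P_2/Q_1) = -1 × (15/338.8) ≈ -0.04.

-0.04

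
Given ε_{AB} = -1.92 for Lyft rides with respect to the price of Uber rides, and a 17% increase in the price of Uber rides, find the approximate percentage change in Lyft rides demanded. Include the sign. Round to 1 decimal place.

-32.6%

%ΔQ ≈ ε × %ΔP of Uber rides = -1.92 × (17%) = -32.6%.
Demand for Lyft rides falls by about 32.6%.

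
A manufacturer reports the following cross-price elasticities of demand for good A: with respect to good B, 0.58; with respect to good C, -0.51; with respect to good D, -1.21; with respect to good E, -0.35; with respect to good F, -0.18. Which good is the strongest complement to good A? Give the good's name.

Complements have ε < 0. The most negative value is -1.21 (good D).

good D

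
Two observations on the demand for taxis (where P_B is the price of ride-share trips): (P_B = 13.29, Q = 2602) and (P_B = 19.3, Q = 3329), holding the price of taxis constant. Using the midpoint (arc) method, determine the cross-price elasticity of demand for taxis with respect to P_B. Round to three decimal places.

ΔQ_A = 3329 − 2602 = 727; ΔP_B = 19.3 − 13.29 = 6.01.
Midpoints: Q̄_A = 2965.5, P̄_B = 16.30.
ε = (ΔQ_A/Q̄_A)/(ΔP_B/P̄_B) = (727/2965.5)/(6.01/16.30) ≈ 0.665.

0.665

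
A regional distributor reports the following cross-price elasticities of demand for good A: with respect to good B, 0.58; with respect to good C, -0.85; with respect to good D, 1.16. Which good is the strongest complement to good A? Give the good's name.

Complements have ε < 0. The most negative value is -0.85 (good C).

good C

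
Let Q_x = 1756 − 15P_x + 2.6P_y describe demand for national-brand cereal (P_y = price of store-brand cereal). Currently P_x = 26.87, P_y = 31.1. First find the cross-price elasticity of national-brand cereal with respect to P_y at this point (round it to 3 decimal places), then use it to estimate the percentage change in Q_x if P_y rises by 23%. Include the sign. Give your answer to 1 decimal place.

1.3%

At P_x = 26.87, P_y = 31.1: Q_x = 1433.81.
∂Q_x/∂P_y = 2.6.
ε = (∂Q_x/∂P_y)(P_y/Q_x) = 2.6000 × 31.1/1433.81 ≈ 0.056.
%ΔQ_x ≈ ε × %ΔP_y = 0.056 × (23%) = 1.3%.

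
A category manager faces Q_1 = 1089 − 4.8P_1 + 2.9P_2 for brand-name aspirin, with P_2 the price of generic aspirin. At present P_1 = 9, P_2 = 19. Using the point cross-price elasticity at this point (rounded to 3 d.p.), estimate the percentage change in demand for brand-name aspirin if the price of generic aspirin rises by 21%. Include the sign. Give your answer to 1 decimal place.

1.1%

At P_1 = 9, P_2 = 19: Q_1 = 1100.9.
∂Q_1/∂P_2 = 2.9.
ε = (∂Q_1/∂P_2)(P_2/Q_1) = 2.9000 × 19/1100.9 ≈ 0.050.
%ΔQ_1 ≈ ε × %ΔP_2 = 0.050 × (21%) = 1.1%.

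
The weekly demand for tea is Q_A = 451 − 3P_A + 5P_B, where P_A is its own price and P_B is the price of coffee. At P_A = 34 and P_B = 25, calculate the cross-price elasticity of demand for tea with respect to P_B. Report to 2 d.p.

At P_A = 34 and P_B = 25: Q_A = 474.
∂Q_A/∂P_B = 5.
ε = (∂Q_A/∂P_B)(P_B/Q_A) = 5 × (25/474) ≈ 0.26.
Since ε > 0, tea and coffee are substitutes.

0.26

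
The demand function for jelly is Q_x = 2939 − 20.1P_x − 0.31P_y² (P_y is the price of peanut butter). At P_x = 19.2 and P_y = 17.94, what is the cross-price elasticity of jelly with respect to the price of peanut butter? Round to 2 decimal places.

At P_x = 19.2 and P_y = 17.94: Q_x = 2453.308.
∂Q_x/∂P_y = -0.62P_y = -0.62(17.94) = -11.1228.
ε = (∂Q_x/∂P_y)(P_y/Q_x) = -11.1228 × (17.94/2453.308) ≈ -0.08.

-0.08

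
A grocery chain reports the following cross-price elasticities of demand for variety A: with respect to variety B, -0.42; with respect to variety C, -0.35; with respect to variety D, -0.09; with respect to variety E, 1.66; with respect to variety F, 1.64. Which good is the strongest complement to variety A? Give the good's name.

variety B

Complements have ε < 0. The most negative value is -0.42 (variety B).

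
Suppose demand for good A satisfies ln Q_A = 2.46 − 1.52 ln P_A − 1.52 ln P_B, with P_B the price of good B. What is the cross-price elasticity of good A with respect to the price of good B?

In a log-linear (constant-elasticity) demand function, the coefficient on ln P_B is the cross-price elasticity.
ε = -1.52. Negative, so good A and good B are complements.

-1.52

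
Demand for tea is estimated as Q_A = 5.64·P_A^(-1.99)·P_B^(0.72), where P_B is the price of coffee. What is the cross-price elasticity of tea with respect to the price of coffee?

0.72

In a log-linear (constant-elasticity) demand function, the coefficient on the exponent of P_B is the cross-price elasticity.
ε = 0.72. Positive, so tea and coffee are substitutes.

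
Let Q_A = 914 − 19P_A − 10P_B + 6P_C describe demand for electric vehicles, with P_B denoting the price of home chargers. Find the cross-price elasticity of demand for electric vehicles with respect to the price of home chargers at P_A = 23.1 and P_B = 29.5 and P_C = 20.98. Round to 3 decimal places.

At P_A = 23.1 and P_B = 29.5 and P_C = 20.98: Q_A = 305.98.
∂Q_A/∂P_B = -10.
ε = (∂Q_A/∂P_B)(P_B/Q_A) = -10 × (29.5/305.98) ≈ -0.964.
Since ε < 0, electric vehicles and home chargers are complements.

-0.964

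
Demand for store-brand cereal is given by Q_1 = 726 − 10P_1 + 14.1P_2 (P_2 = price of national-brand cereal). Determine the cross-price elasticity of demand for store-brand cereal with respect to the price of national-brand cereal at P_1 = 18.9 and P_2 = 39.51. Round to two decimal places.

0.51

At P_1 = 18.9 and P_2 = 39.51: Q_1 = 1094.091.
∂Q_1/∂P_2 = 14.1.
ε = (∂Q_1/∂P_2)(P_2/Q_1) = 14.1 × (39.51/1094.091) ≈ 0.51.
Since ε > 0, store-brand cereal and national-brand cereal are substitutes.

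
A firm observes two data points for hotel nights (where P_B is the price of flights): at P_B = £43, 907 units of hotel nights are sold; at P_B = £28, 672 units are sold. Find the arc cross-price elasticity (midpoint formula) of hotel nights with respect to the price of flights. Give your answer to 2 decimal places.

0.70

ΔQ_A = 672 − 907 = -235; ΔP_B = 28 − 43 = -15.
Midpoints: Q̄_A = 789.5, P̄_B = 35.50.
ε = (ΔQ_A/Q̄_A)/(ΔP_B/P̄_B) = (-235/789.5)/(-15/35.50) ≈ 0.70.
ε > 0: hotel nights and flights are substitutes.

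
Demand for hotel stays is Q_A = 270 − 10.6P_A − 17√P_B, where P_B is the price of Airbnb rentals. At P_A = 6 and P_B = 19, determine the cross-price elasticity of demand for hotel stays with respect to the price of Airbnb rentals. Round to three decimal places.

At P_A = 6 and P_B = 19: Q_A = 132.299.
∂Q_A/∂P_B = -17/(2√P_B) = -17/(2√19) = -1.9500.
ε = (∂Q_A/∂P_B)(P_B/Q_A) = -1.9500 × (19/132.299) ≈ -0.280.

-0.280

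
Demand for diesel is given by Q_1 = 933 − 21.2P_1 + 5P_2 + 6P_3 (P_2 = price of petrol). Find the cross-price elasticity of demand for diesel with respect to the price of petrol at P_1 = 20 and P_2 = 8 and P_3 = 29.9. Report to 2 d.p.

0.05

At P_1 = 20 and P_2 = 8 and P_3 = 29.9: Q_1 = 728.4.
∂Q_1/∂P_2 = 5.
ε = (∂Q_1/∂P_2)(P_2/Q_1) = 5 × (8/728.4) ≈ 0.05.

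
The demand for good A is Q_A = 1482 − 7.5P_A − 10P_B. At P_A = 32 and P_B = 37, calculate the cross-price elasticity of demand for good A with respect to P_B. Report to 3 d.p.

-0.424

At P_A = 32 and P_B = 37: Q_A = 872.
∂Q_A/∂P_B = -10.
ε = (∂Q_A/∂P_B)(P_B/Q_A) = -10 × (37/872) ≈ -0.424.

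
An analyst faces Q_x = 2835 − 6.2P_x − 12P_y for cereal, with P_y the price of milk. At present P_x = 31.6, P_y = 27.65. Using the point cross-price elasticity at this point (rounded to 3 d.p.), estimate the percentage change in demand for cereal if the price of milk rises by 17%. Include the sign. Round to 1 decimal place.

-2.4%

At P_x = 31.6, P_y = 27.65: Q_x = 2307.28.
∂Q_x/∂P_y = -12.
ε = (∂Q_x/∂P_y)(P_y/Q_x) = -12.0000 × 27.65/2307.28 ≈ -0.144.
%ΔQ_x ≈ ε × %ΔP_y = -0.144 × (17%) = -2.4%.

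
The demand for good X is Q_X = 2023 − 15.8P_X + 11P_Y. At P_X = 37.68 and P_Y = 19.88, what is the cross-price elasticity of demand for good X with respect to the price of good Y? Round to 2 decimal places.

At P_X = 37.68 and P_Y = 19.88: Q_X = 1646.336.
∂Q_X/∂P_Y = 11.
ε = (∂Q_X/∂P_Y)(P_Y/Q_X) = 11 × (19.88/1646.336) ≈ 0.13.

0.13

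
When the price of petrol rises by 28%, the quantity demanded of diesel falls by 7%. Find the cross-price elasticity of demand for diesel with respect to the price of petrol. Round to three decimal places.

ε = (%ΔQ of diesel) / (%ΔP of petrol) = (-7%) / (28%) ≈ -0.250.

-0.250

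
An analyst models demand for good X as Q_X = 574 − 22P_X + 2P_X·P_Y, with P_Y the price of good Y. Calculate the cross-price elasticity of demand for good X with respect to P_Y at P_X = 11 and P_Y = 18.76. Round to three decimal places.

At P_X = 11 and P_Y = 18.76: Q_X = 744.72.
∂Q_X/∂P_Y = 2P_X = 2(11) = 22.0000.
ε = (∂Q_X/∂P_Y)(P_Y/Q_X) = 22.0000 × (18.76/744.72) ≈ 0.554.

0.554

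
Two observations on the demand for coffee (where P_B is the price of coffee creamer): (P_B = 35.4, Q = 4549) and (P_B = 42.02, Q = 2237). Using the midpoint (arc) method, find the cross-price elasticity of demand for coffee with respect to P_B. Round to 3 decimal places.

-3.984

ΔQ_A = 2237 − 4549 = -2312; ΔP_B = 42.02 − 35.4 = 6.62.
Midpoints: Q̄_A = 3393.0, P̄_B = 38.71.
ε = (ΔQ_A/Q̄_A)/(ΔP_B/P̄_B) = (-2312/3393.0)/(6.62/38.71) ≈ -3.984.
ε < 0: coffee and coffee creamer are complements.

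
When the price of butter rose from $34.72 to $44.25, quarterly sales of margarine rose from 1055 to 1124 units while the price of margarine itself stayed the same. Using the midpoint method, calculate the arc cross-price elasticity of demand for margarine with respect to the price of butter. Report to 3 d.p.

0.262

ΔQ_A = 1124 − 1055 = 69; ΔP_B = 44.25 − 34.72 = 9.53.
Midpoints: Q̄_A = 1089.5, P̄_B = 39.48.
ε = (ΔQ_A/Q̄_A)/(ΔP_B/P̄_B) = (69/1089.5)/(9.53/39.48) ≈ 0.262.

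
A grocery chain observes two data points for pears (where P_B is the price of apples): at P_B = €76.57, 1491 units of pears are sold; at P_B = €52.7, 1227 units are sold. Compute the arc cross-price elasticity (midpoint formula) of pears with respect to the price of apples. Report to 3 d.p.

0.526

ΔQ_A = 1227 − 1491 = -264; ΔP_B = 52.7 − 76.57 = -23.87.
Midpoints: Q̄_A = 1359.0, P̄_B = 64.63.
ε = (ΔQ_A/Q̄_A)/(ΔP_B/P̄_B) = (-264/1359.0)/(-23.87/64.63) ≈ 0.526.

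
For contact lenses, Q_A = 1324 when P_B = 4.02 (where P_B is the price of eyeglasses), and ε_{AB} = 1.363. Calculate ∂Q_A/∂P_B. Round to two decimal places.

448.91

ε = (∂Q_A/∂P_B)·(P_B/Q_A) ⇒ ∂Q_A/∂P_B = ε·Q_A/P_B = 1.363 × 1324/4.02 ≈ 448.91.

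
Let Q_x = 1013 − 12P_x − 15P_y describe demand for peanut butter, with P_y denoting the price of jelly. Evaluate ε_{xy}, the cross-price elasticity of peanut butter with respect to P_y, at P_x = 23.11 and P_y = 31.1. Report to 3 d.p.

At P_x = 23.11 and P_y = 31.1: Q_x = 269.18.
∂Q_x/∂P_y = -15.
ε = (∂Q_x/∂P_y)(P_y/Q_x) = -15 × (31.1/269.18) ≈ -1.733.

-1.733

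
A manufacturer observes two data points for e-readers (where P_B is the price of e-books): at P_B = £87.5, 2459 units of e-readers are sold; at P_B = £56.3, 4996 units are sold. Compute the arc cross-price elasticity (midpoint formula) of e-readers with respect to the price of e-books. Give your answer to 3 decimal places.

ΔQ_A = 4996 − 2459 = 2537; ΔP_B = 56.3 − 87.5 = -31.2.
Midpoints: Q̄_A = 3727.5, P̄_B = 71.90.
ε = (ΔQ_A/Q̄_A)/(ΔP_B/P̄_B) = (2537/3727.5)/(-31.2/71.90) ≈ -1.568.

-1.568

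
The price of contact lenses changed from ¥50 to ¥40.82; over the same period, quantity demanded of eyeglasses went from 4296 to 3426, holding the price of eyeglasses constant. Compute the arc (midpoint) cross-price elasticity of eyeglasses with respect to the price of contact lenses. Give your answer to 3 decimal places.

ΔQ_A = 3426 − 4296 = -870; ΔP_B = 40.82 − 50 = -9.18.
Midpoints: Q̄_A = 3861.0, P̄_B = 45.41.
ε = (ΔQ_A/Q̄_A)/(ΔP_B/P̄_B) = (-870/3861.0)/(-9.18/45.41) ≈ 1.115.
ε > 0: eyeglasses and contact lenses are substitutes.

1.115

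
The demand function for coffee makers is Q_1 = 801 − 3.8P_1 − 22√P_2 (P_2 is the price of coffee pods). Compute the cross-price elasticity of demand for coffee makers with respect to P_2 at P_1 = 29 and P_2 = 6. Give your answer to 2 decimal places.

At P_1 = 29 and P_2 = 6: Q_1 = 636.911.
∂Q_1/∂P_2 = -22/(2√P_2) = -22/(2√6) = -4.4907.
ε = (∂Q_1/∂P_2)(P_2/Q_1) = -4.4907 × (6/636.911) ≈ -0.04.

-0.04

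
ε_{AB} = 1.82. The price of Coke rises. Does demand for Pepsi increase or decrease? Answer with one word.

increase

ε > 0 and the price of Coke rises, so the quantity of Pepsi moves in the same direction: it increases.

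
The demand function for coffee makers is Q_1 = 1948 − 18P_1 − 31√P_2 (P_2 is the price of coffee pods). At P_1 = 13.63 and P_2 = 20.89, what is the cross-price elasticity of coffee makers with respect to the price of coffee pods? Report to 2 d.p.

-0.05

At P_1 = 13.63 and P_2 = 20.89: Q_1 = 1560.973.
∂Q_1/∂P_2 = -31/(2√P_2) = -31/(2√20.89) = -3.3913.
ε = (∂Q_1/∂P_2)(P_2/Q_1) = -3.3913 × (20.89/1560.973) ≈ -0.05.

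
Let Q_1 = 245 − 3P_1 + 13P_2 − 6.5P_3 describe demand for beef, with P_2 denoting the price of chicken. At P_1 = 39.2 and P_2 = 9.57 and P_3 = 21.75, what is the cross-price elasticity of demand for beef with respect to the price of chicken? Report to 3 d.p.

1.127

At P_1 = 39.2 and P_2 = 9.57 and P_3 = 21.75: Q_1 = 110.435.
∂Q_1/∂P_2 = 13.
ε = (∂Q_1/∂P_2)(P_2/Q_1) = 13 × (9.57/110.435) ≈ 1.127.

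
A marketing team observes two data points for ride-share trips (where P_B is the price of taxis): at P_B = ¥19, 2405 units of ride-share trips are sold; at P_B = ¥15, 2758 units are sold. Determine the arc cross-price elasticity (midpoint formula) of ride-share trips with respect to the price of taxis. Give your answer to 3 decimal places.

-0.581

ΔQ_A = 2758 − 2405 = 353; ΔP_B = 15 − 19 = -4.
Midpoints: Q̄_A = 2581.5, P̄_B = 17.00.
ε = (ΔQ_A/Q̄_A)/(ΔP_B/P̄_B) = (353/2581.5)/(-4/17.00) ≈ -0.581.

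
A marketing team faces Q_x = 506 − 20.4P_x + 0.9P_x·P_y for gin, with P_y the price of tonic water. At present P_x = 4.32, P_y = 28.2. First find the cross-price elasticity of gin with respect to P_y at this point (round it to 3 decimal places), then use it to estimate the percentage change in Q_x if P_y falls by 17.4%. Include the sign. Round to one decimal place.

At P_x = 4.32, P_y = 28.2: Q_x = 527.514.
∂Q_x/∂P_y = 0.9P_x = 3.8880.
ε = (∂Q_x/∂P_y)(P_y/Q_x) = 3.8880 × 28.2/527.514 ≈ 0.208.
%ΔQ_x ≈ ε × %ΔP_y = 0.208 × (-17.4%) = -3.6%.

-3.6%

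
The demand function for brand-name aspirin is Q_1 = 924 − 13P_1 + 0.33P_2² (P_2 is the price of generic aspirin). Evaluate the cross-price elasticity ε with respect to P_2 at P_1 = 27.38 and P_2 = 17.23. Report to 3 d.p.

0.294

At P_1 = 27.38 and P_2 = 17.23: Q_1 = 666.028.
∂Q_1/∂P_2 = 0.66P_2 = 0.66(17.23) = 11.3718.
ε = (∂Q_1/∂P_2)(P_2/Q_1) = 11.3718 × (17.23/666.028) ≈ 0.294.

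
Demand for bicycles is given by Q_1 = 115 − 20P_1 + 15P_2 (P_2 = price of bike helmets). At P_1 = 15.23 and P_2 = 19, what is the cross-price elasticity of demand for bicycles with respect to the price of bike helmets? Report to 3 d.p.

2.987

At P_1 = 15.23 and P_2 = 19: Q_1 = 95.4.
∂Q_1/∂P_2 = 15.
ε = (∂Q_1/∂P_2)(P_2/Q_1) = 15 × (19/95.4) ≈ 2.987.
Since ε > 0, bicycles and bike helmets are substitutes.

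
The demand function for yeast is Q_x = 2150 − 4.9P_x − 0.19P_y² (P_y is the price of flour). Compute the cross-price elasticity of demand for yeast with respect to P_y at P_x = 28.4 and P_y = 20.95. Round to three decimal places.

At P_x = 28.4 and P_y = 20.95: Q_x = 1927.449.
∂Q_x/∂P_y = -0.38P_y = -0.38(20.95) = -7.9610.
ε = (∂Q_x/∂P_y)(P_y/Q_x) = -7.9610 × (20.95/1927.449) ≈ -0.087.
ε < 0: complements.

-0.087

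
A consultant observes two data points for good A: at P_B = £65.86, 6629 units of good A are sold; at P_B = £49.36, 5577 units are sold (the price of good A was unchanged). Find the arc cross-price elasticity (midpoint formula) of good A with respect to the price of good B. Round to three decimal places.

ΔQ_A = 5577 − 6629 = -1052; ΔP_B = 49.36 − 65.86 = -16.5.
Midpoints: Q̄_A = 6103.0, P̄_B = 57.61.
ε = (ΔQ_A/Q̄_A)/(ΔP_B/P̄_B) = (-1052/6103.0)/(-16.5/57.61) ≈ 0.602.

0.602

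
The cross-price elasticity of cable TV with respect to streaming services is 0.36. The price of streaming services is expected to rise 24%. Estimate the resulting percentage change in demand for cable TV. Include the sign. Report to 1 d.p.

8.6%

%ΔQ ≈ ε × %ΔP of streaming services = 0.36 × (24%) = 8.6%.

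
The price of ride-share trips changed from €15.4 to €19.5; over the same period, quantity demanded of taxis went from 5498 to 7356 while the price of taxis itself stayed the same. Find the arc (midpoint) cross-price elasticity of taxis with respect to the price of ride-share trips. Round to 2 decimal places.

1.23

ΔQ_A = 7356 − 5498 = 1858; ΔP_B = 19.5 − 15.4 = 4.1.
Midpoints: Q̄_A = 6427.0, P̄_B = 17.45.
ε = (ΔQ_A/Q̄_A)/(ΔP_B/P̄_B) = (1858/6427.0)/(4.1/17.45) ≈ 1.23.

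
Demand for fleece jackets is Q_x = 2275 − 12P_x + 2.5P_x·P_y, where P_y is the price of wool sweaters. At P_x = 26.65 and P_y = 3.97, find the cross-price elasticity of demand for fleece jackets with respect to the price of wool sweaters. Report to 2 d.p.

0.12

At P_x = 26.65 and P_y = 3.97: Q_x = 2219.701.
∂Q_x/∂P_y = 2.5P_x = 2.5(26.65) = 66.6250.
ε = (∂Q_x/∂P_y)(P_y/Q_x) = 66.6250 × (3.97/2219.701) ≈ 0.12.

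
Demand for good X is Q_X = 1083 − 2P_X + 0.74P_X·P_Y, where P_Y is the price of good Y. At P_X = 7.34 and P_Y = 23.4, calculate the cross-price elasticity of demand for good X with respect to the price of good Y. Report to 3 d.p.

At P_X = 7.34 and P_Y = 23.4: Q_X = 1195.419.
∂Q_X/∂P_Y = 0.74P_X = 0.74(7.34) = 5.4316.
ε = (∂Q_X/∂P_Y)(P_Y/Q_X) = 5.4316 × (23.4/1195.419) ≈ 0.106.
ε > 0: substitutes.

0.106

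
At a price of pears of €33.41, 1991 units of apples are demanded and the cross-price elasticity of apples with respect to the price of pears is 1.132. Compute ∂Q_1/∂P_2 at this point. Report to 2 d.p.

ε = (∂Q_1/∂P_2)·(P_2/Q_1) ⇒ ∂Q_1/∂P_2 = ε·Q_1/P_2 = 1.132 × 1991/33.41 ≈ 67.46.

67.46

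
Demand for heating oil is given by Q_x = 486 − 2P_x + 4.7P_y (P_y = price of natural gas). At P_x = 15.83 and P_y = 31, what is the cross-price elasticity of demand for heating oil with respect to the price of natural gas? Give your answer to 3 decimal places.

At P_x = 15.83 and P_y = 31: Q_x = 600.04.
∂Q_x/∂P_y = 4.7.
ε = (∂Q_x/∂P_y)(P_y/Q_x) = 4.7 × (31/600.04) ≈ 0.243.
Since ε > 0, heating oil and natural gas are substitutes.

0.243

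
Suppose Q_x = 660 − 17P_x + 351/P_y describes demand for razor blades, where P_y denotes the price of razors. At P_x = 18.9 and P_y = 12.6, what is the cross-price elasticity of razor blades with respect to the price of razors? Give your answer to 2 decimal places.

At P_x = 18.9 and P_y = 12.6: Q_x = 366.557.
∂Q_x/∂P_y = −351/P_y² = -2.2109.
ε = (∂Q_x/∂P_y)(P_y/Q_x) = -2.2109 × (12.6/366.557) ≈ -0.08.

-0.08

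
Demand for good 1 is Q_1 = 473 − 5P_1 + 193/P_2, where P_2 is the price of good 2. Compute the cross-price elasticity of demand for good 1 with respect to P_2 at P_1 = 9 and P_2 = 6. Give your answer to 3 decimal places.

-0.070

At P_1 = 9 and P_2 = 6: Q_1 = 460.167.
∂Q_1/∂P_2 = −193/P_2² = -5.3611.
ε = (∂Q_1/∂P_2)(P_2/Q_1) = -5.3611 × (6/460.167) ≈ -0.070.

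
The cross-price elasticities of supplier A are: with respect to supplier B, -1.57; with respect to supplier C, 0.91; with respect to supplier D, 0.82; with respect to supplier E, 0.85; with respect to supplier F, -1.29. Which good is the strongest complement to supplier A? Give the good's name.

supplier B

Complements have ε < 0. The most negative value is -1.57 (supplier B).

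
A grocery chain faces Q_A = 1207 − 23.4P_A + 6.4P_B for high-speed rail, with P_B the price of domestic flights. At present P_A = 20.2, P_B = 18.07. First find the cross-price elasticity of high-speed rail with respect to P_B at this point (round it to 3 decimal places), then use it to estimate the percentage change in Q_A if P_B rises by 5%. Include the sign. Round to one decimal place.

0.7%

At P_A = 20.2, P_B = 18.07: Q_A = 849.968.
∂Q_A/∂P_B = 6.4.
ε = (∂Q_A/∂P_B)(P_B/Q_A) = 6.4000 × 18.07/849.968 ≈ 0.136.
%ΔQ_A ≈ ε × %ΔP_B = 0.136 × (5%) = 0.7%.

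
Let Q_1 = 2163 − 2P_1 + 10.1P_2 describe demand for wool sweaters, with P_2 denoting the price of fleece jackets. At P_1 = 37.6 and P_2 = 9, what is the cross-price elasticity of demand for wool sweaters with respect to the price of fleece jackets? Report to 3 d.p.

At P_1 = 37.6 and P_2 = 9: Q_1 = 2178.7.
∂Q_1/∂P_2 = 10.1.
ε = (∂Q_1/∂P_2)(P_2/Q_1) = 10.1 × (9/2178.7) ≈ 0.042.
Since ε > 0, wool sweaters and fleece jackets are substitutes.

0.042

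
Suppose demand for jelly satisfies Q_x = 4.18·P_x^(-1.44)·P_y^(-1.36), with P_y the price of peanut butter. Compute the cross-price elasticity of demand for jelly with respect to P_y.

-1.36

In a log-linear (constant-elasticity) demand function, the coefficient on the exponent of P_y is the cross-price elasticity.
ε = -1.36. Negative, so jelly and peanut butter are complements.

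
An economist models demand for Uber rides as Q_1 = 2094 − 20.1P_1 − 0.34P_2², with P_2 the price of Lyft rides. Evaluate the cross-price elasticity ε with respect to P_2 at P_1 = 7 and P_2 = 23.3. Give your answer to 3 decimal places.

-0.209

At P_1 = 7 and P_2 = 23.3: Q_1 = 1768.717.
∂Q_1/∂P_2 = -0.68P_2 = -0.68(23.3) = -15.8440.
ε = (∂Q_1/∂P_2)(P_2/Q_1) = -15.8440 × (23.3/1768.717) ≈ -0.209.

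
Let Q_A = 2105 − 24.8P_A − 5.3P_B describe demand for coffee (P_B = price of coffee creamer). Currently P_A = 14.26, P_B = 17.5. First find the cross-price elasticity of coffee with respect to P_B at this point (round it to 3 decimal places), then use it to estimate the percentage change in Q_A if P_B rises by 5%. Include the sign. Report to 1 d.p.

At P_A = 14.26, P_B = 17.5: Q_A = 1658.602.
∂Q_A/∂P_B = -5.3.
ε = (∂Q_A/∂P_B)(P_B/Q_A) = -5.3000 × 17.5/1658.602 ≈ -0.056.
%ΔQ_A ≈ ε × %ΔP_B = -0.056 × (5%) = -0.3%.

-0.3%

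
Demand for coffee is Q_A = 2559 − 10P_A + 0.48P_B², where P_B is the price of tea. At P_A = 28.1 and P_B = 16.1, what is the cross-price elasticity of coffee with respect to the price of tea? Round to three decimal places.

At P_A = 28.1 and P_B = 16.1: Q_A = 2402.421.
∂Q_A/∂P_B = 0.96P_B = 0.96(16.1) = 15.4560.
ε = (∂Q_A/∂P_B)(P_B/Q_A) = 15.4560 × (16.1/2402.421) ≈ 0.104.

0.104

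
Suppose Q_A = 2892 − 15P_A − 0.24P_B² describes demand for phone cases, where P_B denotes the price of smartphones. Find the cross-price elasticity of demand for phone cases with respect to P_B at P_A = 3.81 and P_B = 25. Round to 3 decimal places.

-0.112

At P_A = 3.81 and P_B = 25: Q_A = 2684.85.
∂Q_A/∂P_B = -0.48P_B = -0.48(25) = -12.0000.
ε = (∂Q_A/∂P_B)(P_B/Q_A) = -12.0000 × (25/2684.85) ≈ -0.112.
ε < 0: complements.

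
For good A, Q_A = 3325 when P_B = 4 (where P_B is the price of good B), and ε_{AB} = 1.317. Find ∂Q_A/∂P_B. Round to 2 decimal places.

ε = (∂Q_A/∂P_B)·(P_B/Q_A) ⇒ ∂Q_A/∂P_B = ε·Q_A/P_B = 1.317 × 3325/4 ≈ 1094.76.

1094.76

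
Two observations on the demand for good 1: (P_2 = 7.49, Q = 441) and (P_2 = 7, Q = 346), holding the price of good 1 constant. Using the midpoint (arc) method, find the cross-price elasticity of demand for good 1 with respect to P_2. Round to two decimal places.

ΔQ_1 = 346 − 441 = -95; ΔP_2 = 7 − 7.49 = -0.49.
Midpoints: Q̄_1 = 393.5, P̄_2 = 7.25.
ε = (ΔQ_1/Q̄_1)/(ΔP_2/P̄_2) = (-95/393.5)/(-0.49/7.25) ≈ 3.57.

3.57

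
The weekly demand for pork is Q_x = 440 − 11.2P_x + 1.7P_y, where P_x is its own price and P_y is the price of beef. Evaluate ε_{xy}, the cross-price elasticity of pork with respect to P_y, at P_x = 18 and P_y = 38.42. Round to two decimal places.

0.22

At P_x = 18 and P_y = 38.42: Q_x = 303.714.
∂Q_x/∂P_y = 1.7.
ε = (∂Q_x/∂P_y)(P_y/Q_x) = 1.7 × (38.42/303.714) ≈ 0.22.
Since ε > 0, pork and beef are substitutes.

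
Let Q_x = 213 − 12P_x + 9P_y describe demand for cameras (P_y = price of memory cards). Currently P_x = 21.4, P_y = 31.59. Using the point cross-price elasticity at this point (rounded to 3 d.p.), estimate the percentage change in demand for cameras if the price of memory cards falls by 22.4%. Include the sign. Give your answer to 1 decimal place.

At P_x = 21.4, P_y = 31.59: Q_x = 240.51.
∂Q_x/∂P_y = 9.
ε = (∂Q_x/∂P_y)(P_y/Q_x) = 9.0000 × 31.59/240.51 ≈ 1.182.
%ΔQ_x ≈ ε × %ΔP_y = 1.182 × (-22.4%) = -26.5%.

-26.5%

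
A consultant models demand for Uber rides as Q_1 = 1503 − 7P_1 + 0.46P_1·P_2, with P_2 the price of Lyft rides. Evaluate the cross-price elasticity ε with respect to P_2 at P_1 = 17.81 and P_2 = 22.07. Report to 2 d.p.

At P_1 = 17.81 and P_2 = 22.07: Q_1 = 1559.141.
∂Q_1/∂P_2 = 0.46P_1 = 0.46(17.81) = 8.1926.
ε = (∂Q_1/∂P_2)(P_2/Q_1) = 8.1926 × (22.07/1559.141) ≈ 0.12.
ε > 0: substitutes.

0.12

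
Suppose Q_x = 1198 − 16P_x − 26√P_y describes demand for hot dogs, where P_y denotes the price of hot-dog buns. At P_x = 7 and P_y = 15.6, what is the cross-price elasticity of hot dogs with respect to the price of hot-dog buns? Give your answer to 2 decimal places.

At P_x = 7 and P_y = 15.6: Q_x = 983.308.
∂Q_x/∂P_y = -26/(2√P_y) = -26/(2√15.6) = -3.2914.
ε = (∂Q_x/∂P_y)(P_y/Q_x) = -3.2914 × (15.6/983.308) ≈ -0.05.
ε < 0: complements.

-0.05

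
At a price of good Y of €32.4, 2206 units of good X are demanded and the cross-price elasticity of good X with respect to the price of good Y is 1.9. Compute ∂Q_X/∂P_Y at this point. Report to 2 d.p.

ε = (∂Q_X/∂P_Y)·(P_Y/Q_X) ⇒ ∂Q_X/∂P_Y = ε·Q_X/P_Y = 1.9 × 2206/32.4 ≈ 129.36.

129.36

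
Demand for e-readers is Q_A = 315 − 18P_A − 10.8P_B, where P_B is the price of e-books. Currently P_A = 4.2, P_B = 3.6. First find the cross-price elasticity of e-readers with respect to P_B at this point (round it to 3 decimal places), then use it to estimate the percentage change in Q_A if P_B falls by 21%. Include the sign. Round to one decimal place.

At P_A = 4.2, P_B = 3.6: Q_A = 200.52.
∂Q_A/∂P_B = -10.8.
ε = (∂Q_A/∂P_B)(P_B/Q_A) = -10.8000 × 3.6/200.52 ≈ -0.194.
%ΔQ_A ≈ ε × %ΔP_B = -0.194 × (-21%) = 4.1%.

4.1%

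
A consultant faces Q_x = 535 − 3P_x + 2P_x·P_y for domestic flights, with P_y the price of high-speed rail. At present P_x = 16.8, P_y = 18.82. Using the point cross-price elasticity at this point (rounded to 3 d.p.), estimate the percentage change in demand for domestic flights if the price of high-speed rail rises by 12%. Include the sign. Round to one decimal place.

6.8%

At P_x = 16.8, P_y = 18.82: Q_x = 1116.952.
∂Q_x/∂P_y = 2P_x = 33.6000.
ε = (∂Q_x/∂P_y)(P_y/Q_x) = 33.6000 × 18.82/1116.952 ≈ 0.566.
%ΔQ_x ≈ ε × %ΔP_y = 0.566 × (12%) = 6.8%.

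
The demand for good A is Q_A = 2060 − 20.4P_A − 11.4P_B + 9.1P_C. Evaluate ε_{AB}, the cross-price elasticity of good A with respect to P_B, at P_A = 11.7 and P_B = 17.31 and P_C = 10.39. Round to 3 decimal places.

At P_A = 11.7 and P_B = 17.31 and P_C = 10.39: Q_A = 1718.535.
∂Q_A/∂P_B = -11.4.
ε = (∂Q_A/∂P_B)(P_B/Q_A) = -11.4 × (17.31/1718.535) ≈ -0.115.

-0.115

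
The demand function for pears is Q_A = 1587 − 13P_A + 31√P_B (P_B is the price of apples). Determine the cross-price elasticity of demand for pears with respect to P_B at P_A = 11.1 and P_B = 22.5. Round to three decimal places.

At P_A = 11.1 and P_B = 22.5: Q_A = 1589.746.
∂Q_A/∂P_B = 31/(2√P_B) = 31/(2√22.5) = 3.2677.
ε = (∂Q_A/∂P_B)(P_B/Q_A) = 3.2677 × (22.5/1589.746) ≈ 0.046.

0.046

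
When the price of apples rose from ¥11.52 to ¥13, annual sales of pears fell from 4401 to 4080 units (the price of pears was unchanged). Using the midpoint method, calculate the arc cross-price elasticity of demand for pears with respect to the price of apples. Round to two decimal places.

ΔQ_A = 4080 − 4401 = -321; ΔP_B = 13 − 11.52 = 1.48.
Midpoints: Q̄_A = 4240.5, P̄_B = 12.26.
ε = (ΔQ_A/Q̄_A)/(ΔP_B/P̄_B) = (-321/4240.5)/(1.48/12.26) ≈ -0.63.

-0.63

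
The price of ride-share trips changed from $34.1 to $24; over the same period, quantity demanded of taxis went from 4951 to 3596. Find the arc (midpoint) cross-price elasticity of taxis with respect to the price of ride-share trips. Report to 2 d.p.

ΔQ_A = 3596 − 4951 = -1355; ΔP_B = 24 − 34.1 = -10.1.
Midpoints: Q̄_A = 4273.5, P̄_B = 29.05.
ε = (ΔQ_A/Q̄_A)/(ΔP_B/P̄_B) = (-1355/4273.5)/(-10.1/29.05) ≈ 0.91.
ε > 0: taxis and ride-share trips are substitutes.

0.91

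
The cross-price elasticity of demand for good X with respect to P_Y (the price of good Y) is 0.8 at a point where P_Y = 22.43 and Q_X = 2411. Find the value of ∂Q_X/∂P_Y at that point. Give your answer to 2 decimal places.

85.99

ε = (∂Q_X/∂P_Y)·(P_Y/Q_X) ⇒ ∂Q_X/∂P_Y = ε·Q_X/P_Y = 0.8 × 2411/22.43 ≈ 85.99.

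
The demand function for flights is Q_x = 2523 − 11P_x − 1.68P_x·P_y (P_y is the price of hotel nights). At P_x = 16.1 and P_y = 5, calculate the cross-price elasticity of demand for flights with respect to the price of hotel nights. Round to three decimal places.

At P_x = 16.1 and P_y = 5: Q_x = 2210.66.
∂Q_x/∂P_y = -1.68P_x = -1.68(16.1) = -27.0480.
ε = (∂Q_x/∂P_y)(P_y/Q_x) = -27.0480 × (5/2210.66) ≈ -0.061.
ε < 0: complements.

-0.061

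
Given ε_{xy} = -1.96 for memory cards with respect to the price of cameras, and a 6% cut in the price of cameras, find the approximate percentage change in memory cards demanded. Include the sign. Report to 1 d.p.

%ΔQ ≈ ε × %ΔP of cameras = -1.96 × (-6%) = 11.8%.
Demand for memory cards rises by about 11.8%.

11.8%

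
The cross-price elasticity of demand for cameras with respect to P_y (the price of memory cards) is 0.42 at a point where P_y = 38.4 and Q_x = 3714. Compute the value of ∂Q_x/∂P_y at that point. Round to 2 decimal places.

40.62

ε = (∂Q_x/∂P_y)·(P_y/Q_x) ⇒ ∂Q_x/∂P_y = ε·Q_x/P_y = 0.42 × 3714/38.4 ≈ 40.62.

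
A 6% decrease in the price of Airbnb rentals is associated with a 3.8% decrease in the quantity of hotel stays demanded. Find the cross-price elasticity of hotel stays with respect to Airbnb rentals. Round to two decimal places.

0.63

ε = (%ΔQ of hotel stays) / (%ΔP of Airbnb rentals) = (-3.8%) / (-6%) ≈ 0.63.
Positive cross-price elasticity: substitutes.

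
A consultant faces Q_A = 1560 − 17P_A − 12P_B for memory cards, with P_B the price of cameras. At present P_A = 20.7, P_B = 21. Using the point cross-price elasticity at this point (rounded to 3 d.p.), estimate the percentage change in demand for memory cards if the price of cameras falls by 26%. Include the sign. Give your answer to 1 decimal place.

At P_A = 20.7, P_B = 21: Q_A = 956.1.
∂Q_A/∂P_B = -12.
ε = (∂Q_A/∂P_B)(P_B/Q_A) = -12.0000 × 21/956.1 ≈ -0.264.
%ΔQ_A ≈ ε × %ΔP_B = -0.264 × (-26%) = 6.9%.

6.9%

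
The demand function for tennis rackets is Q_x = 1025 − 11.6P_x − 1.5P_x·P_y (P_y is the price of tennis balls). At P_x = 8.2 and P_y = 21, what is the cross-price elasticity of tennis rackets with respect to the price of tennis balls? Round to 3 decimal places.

-0.385

At P_x = 8.2 and P_y = 21: Q_x = 671.58.
∂Q_x/∂P_y = -1.5P_x = -1.5(8.2) = -12.3000.
ε = (∂Q_x/∂P_y)(P_y/Q_x) = -12.3000 × (21/671.58) ≈ -0.385.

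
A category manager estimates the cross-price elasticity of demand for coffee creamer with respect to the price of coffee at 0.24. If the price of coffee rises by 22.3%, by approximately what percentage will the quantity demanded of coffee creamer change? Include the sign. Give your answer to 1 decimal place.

5.4%

%ΔQ ≈ ε × %ΔP of coffee = 0.24 × (22.3%) = 5.4%.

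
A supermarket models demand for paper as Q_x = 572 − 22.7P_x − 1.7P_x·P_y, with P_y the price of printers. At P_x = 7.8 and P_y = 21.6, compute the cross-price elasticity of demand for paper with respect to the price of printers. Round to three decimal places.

At P_x = 7.8 and P_y = 21.6: Q_x = 108.524.
∂Q_x/∂P_y = -1.7P_x = -1.7(7.8) = -13.2600.
ε = (∂Q_x/∂P_y)(P_y/Q_x) = -13.2600 × (21.6/108.524) ≈ -2.639.

-2.639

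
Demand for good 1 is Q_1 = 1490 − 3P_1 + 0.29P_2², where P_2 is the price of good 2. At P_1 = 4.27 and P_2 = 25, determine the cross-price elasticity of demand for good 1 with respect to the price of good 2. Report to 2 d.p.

At P_1 = 4.27 and P_2 = 25: Q_1 = 1658.44.
∂Q_1/∂P_2 = 0.58P_2 = 0.58(25) = 14.5000.
ε = (∂Q_1/∂P_2)(P_2/Q_1) = 14.5000 × (25/1658.44) ≈ 0.22.

0.22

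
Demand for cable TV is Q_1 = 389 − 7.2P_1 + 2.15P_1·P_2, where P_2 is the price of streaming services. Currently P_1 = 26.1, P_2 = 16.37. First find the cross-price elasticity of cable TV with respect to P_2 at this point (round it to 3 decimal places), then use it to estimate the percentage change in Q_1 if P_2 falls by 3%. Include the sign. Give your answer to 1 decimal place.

At P_1 = 26.1, P_2 = 16.37: Q_1 = 1119.683.
∂Q_1/∂P_2 = 2.15P_1 = 56.1150.
ε = (∂Q_1/∂P_2)(P_2/Q_1) = 56.1150 × 16.37/1119.683 ≈ 0.820.
%ΔQ_1 ≈ ε × %ΔP_2 = 0.820 × (-3%) = -2.5%.

-2.5%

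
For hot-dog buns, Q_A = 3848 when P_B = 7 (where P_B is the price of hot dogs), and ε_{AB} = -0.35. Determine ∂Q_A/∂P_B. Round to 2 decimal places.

-192.40

ε = (∂Q_A/∂P_B)·(P_B/Q_A) ⇒ ∂Q_A/∂P_B = ε·Q_A/P_B = -0.35 × 3848/7 ≈ -192.40.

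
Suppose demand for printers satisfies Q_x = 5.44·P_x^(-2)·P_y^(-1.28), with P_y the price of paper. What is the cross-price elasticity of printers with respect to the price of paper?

-1.28

In a log-linear (constant-elasticity) demand function, the coefficient on the exponent of P_y is the cross-price elasticity.
ε = -1.28. Negative, so printers and paper are complements.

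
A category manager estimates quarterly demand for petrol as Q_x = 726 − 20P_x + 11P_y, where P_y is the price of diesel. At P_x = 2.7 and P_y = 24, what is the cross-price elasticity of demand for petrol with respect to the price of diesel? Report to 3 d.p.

0.282

At P_x = 2.7 and P_y = 24: Q_x = 936.
∂Q_x/∂P_y = 11.
ε = (∂Q_x/∂P_y)(P_y/Q_x) = 11 × (24/936) ≈ 0.282.
Since ε > 0, petrol and diesel are substitutes.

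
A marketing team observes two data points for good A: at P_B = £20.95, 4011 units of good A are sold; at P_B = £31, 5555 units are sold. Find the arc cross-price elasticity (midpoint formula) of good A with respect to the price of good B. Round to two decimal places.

ΔQ_A = 5555 − 4011 = 1544; ΔP_B = 31 − 20.95 = 10.05.
Midpoints: Q̄_A = 4783.0, P̄_B = 25.98.
ε = (ΔQ_A/Q̄_A)/(ΔP_B/P̄_B) = (1544/4783.0)/(10.05/25.98) ≈ 0.83.

0.83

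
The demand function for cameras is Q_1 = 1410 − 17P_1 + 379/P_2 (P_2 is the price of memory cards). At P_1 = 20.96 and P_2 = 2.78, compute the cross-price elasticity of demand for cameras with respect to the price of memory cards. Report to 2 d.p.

At P_1 = 20.96 and P_2 = 2.78: Q_1 = 1190.011.
∂Q_1/∂P_2 = −379/P_2² = -49.0399.
ε = (∂Q_1/∂P_2)(P_2/Q_1) = -49.0399 × (2.78/1190.011) ≈ -0.11.

-0.11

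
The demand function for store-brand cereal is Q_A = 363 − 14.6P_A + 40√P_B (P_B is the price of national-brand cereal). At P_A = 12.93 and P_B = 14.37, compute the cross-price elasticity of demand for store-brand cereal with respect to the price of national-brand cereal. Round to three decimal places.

0.233

At P_A = 12.93 and P_B = 14.37: Q_A = 325.853.
∂Q_A/∂P_B = 40/(2√P_B) = 40/(2√14.37) = 5.2760.
ε = (∂Q_A/∂P_B)(P_B/Q_A) = 5.2760 × (14.37/325.853) ≈ 0.233.
ε > 0: substitutes.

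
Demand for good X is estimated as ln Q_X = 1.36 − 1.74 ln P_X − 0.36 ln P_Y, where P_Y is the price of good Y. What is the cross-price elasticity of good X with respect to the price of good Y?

-0.36

In a log-linear (constant-elasticity) demand function, the coefficient on ln P_Y is the cross-price elasticity.
ε = -0.36. Negative, so good X and good Y are complements.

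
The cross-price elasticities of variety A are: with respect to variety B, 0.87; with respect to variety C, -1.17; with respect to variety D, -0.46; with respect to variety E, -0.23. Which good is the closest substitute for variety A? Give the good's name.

variety B

Substitutes have ε > 0. Among the positive values, 0.87 (variety B) is largest.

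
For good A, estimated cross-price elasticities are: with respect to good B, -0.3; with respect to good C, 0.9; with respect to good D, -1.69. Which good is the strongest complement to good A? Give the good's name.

good D

Complements have ε < 0. The most negative value is -1.69 (good D).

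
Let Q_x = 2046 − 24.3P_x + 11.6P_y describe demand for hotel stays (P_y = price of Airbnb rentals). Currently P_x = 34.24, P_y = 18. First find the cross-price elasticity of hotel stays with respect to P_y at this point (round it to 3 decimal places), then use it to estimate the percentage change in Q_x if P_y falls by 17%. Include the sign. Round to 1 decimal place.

At P_x = 34.24, P_y = 18: Q_x = 1422.768.
∂Q_x/∂P_y = 11.6.
ε = (∂Q_x/∂P_y)(P_y/Q_x) = 11.6000 × 18/1422.768 ≈ 0.147.
%ΔQ_x ≈ ε × %ΔP_y = 0.147 × (-17%) = -2.5%.

-2.5%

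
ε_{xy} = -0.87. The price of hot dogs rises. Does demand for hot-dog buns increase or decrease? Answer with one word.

decrease

ε < 0 and the price of hot dogs rises, so the quantity of hot-dog buns moves in the opposite direction: it decreases.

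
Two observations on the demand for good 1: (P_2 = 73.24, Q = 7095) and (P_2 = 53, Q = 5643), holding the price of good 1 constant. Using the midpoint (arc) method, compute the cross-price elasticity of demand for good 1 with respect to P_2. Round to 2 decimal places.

0.71

ΔQ_1 = 5643 − 7095 = -1452; ΔP_2 = 53 − 73.24 = -20.24.
Midpoints: Q̄_1 = 6369.0, P̄_2 = 63.12.
ε = (ΔQ_1/Q̄_1)/(ΔP_2/P̄_2) = (-1452/6369.0)/(-20.24/63.12) ≈ 0.71.
ε > 0: good 1 and good 2 are substitutes.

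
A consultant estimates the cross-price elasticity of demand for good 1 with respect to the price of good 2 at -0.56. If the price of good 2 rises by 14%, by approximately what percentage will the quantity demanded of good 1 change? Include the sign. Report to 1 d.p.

%ΔQ ≈ ε × %ΔP of good 2 = -0.56 × (14%) = -7.8%.
Demand for good 1 falls by about 7.8%.

-7.8%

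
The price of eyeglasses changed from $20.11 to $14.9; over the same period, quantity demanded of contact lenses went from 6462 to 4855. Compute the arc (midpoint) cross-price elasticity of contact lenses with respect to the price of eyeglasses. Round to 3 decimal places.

0.954

ΔQ_A = 4855 − 6462 = -1607; ΔP_B = 14.9 − 20.11 = -5.21.
Midpoints: Q̄_A = 5658.5, P̄_B = 17.50.
ε = (ΔQ_A/Q̄_A)/(ΔP_B/P̄_B) = (-1607/5658.5)/(-5.21/17.50) ≈ 0.954.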